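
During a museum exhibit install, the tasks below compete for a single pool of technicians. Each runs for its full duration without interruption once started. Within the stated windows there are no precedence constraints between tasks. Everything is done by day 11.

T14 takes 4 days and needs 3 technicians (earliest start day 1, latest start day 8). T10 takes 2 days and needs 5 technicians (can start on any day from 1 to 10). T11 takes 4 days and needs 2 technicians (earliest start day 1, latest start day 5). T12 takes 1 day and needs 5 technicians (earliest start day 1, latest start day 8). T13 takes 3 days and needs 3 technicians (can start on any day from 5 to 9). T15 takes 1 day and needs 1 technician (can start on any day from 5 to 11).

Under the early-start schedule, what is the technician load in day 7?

3

At early start, day 7 has: T13.
Demand: 3 = 3.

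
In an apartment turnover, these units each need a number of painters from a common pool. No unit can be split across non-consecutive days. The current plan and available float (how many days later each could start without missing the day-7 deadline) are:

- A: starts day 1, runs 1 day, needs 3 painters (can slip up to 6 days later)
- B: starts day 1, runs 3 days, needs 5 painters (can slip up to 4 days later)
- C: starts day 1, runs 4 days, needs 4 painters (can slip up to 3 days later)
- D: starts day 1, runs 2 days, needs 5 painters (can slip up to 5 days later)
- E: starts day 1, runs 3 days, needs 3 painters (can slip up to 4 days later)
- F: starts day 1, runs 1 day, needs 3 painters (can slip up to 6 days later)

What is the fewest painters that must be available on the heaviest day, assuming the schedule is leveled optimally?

Early-start (A@1, B@1, C@1, D@1, E@1, F@1) gives peak 23: d1:23  d2:17  d3:12  d4:4  d5:0  d6:0  d7:0.
Shift C→2, D→6, E→4, F→7.
Schedule A@1, B@1, C@2, D@6, E@4, F@7: d1:8  d2:9  d3:9  d4:7  d5:7  d6:8  d7:8 — peak 9.

9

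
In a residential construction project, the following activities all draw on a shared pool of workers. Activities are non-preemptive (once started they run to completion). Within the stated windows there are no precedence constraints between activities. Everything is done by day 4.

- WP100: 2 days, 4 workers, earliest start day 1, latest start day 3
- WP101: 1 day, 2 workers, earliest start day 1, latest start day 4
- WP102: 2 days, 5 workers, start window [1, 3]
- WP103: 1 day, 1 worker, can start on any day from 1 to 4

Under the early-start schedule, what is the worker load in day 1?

At early start, day 1 has: WP100, WP101, WP102, WP103.
Demand: 4 + 2 + 5 + 1 = 12.

12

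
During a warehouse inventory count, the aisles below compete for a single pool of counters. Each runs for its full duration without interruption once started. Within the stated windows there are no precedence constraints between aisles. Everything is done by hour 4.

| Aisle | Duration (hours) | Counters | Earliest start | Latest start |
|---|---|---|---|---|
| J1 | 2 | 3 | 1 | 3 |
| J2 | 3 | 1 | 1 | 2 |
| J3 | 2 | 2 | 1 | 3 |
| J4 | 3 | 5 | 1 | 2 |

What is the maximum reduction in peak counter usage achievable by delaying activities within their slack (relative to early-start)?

Early-start peak: h1:11  h2:11  h3:6  h4:0 ⇒ 11.
Leveled (J1@1, J2@1, J3@3, J4@1): h1:9  h2:9  h3:8  h4:2 ⇒ 9.
Reduction 11 − 9 = 2.

2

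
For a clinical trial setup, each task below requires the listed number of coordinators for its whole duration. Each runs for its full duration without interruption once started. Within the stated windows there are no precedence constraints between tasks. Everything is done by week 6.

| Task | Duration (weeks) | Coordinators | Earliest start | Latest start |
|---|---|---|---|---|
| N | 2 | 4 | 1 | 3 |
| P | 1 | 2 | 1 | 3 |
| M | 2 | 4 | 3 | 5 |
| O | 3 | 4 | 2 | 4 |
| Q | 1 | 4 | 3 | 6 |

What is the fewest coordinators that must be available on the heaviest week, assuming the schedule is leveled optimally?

Early-start (N@1, P@1, M@3, O@2, Q@3) gives peak 12: w1:6  w2:8  w3:12  w4:8  w5:0  w6:0.
Shift Q→5.
Schedule N@1, P@1, M@3, O@2, Q@5: w1:6  w2:8  w3:8  w4:8  w5:4  w6:0 — peak 8.

8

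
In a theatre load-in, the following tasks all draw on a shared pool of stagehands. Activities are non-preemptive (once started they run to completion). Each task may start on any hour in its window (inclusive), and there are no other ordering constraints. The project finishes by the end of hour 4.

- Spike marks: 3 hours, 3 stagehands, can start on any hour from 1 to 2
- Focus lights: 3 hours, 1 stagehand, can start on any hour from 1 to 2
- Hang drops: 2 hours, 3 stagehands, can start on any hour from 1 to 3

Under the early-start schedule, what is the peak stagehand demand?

Early-start schedule: Spike marks@1, Focus lights@1, Hang drops@1.
Load per hour: hour 1: 7, hour 2: 7, hour 3: 4, hour 4: 0.
Peak is 7.

7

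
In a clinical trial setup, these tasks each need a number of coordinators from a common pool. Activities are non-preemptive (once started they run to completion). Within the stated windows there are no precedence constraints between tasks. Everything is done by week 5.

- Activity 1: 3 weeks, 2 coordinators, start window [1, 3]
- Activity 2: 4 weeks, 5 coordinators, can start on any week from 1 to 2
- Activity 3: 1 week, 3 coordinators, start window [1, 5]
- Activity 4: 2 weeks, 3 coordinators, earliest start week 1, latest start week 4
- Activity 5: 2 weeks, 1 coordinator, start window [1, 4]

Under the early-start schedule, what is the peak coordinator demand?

Early-start schedule: Activity 1@1, Activity 2@1, Activity 3@1, Activity 4@1, Activity 5@1.
Load per week: week 1: 14, week 2: 11, week 3: 7, week 4: 5, week 5: 0.
Peak is 14.

14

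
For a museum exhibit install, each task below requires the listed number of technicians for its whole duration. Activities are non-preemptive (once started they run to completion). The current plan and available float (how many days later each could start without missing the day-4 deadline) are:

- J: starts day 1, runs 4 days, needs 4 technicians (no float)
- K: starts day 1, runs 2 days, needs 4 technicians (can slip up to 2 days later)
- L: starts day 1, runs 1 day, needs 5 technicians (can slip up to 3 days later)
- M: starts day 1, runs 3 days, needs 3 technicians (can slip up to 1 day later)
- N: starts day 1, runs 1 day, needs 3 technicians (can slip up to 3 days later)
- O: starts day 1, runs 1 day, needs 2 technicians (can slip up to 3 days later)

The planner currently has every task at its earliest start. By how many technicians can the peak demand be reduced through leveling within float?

10

Early-start peak: d1:21  d2:11  d3:7  d4:4 ⇒ 21.
Leveled (J@1, K@1, L@4, M@1, N@3, O@4): d1:11  d2:11  d3:10  d4:11 ⇒ 11.
Reduction 21 − 11 = 10.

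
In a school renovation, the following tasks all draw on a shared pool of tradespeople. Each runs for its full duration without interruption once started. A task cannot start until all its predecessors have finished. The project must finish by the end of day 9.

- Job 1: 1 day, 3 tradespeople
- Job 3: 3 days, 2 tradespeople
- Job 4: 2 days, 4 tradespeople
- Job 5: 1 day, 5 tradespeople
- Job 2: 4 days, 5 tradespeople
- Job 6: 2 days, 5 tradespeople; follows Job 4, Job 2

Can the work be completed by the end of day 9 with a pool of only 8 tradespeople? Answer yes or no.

yes

Schedule Job 1@1, Job 3@2, Job 4@1, Job 5@3, Job 2@4, Job 6@8: d1:7  d2:6  d3:7  d4:7  d5:5  d6:5  d7:5  d8:5  d9:5 — peak 7 ≤ 8.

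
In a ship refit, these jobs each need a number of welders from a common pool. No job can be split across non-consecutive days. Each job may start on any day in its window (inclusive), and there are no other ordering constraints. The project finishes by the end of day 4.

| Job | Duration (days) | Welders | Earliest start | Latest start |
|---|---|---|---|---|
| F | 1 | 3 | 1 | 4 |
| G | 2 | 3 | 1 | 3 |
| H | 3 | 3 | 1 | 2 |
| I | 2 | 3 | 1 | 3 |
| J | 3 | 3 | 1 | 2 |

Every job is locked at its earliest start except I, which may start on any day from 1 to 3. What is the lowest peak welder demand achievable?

12

I@1: d1:15  d2:12  d3:6  d4:0 → peak 15
I@2: d1:12  d2:12  d3:9  d4:0 → peak 12
I@3: d1:12  d2:9  d3:9  d4:3 → peak 12
Best is I@2, peak 12.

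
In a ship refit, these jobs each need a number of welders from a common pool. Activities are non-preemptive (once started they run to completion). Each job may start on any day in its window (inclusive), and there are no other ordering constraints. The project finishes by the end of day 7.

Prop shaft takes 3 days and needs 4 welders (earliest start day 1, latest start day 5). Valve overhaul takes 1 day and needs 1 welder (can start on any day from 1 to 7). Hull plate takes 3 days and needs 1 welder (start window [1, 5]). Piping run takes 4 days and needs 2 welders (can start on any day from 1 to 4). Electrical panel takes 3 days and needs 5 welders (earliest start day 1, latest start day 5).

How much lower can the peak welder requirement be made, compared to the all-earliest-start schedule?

Early-start peak: d1:13  d2:12  d3:12  d4:2  d5:0  d6:0  d7:0 ⇒ 13.
Leveled (Prop shaft@1, Valve overhaul@4, Hull plate@4, Piping run@1, Electrical panel@5): d1:6  d2:6  d3:6  d4:4  d5:6  d6:6  d7:5 ⇒ 6.
Reduction 13 − 6 = 7.

7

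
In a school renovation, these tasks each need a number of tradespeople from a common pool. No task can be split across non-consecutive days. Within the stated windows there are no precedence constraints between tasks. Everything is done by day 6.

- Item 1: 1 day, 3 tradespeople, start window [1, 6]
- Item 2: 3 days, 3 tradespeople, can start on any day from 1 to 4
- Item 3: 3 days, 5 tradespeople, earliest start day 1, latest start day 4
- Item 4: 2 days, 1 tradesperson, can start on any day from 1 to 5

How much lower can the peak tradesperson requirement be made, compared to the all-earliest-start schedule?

Early-start peak: d1:12  d2:9  d3:8  d4:0  d5:0  d6:0 ⇒ 12.
Leveled (Item 1@1, Item 2@1, Item 3@4, Item 4@2): d1:6  d2:4  d3:4  d4:5  d5:5  d6:5 ⇒ 6.
Reduction 12 − 6 = 6.

6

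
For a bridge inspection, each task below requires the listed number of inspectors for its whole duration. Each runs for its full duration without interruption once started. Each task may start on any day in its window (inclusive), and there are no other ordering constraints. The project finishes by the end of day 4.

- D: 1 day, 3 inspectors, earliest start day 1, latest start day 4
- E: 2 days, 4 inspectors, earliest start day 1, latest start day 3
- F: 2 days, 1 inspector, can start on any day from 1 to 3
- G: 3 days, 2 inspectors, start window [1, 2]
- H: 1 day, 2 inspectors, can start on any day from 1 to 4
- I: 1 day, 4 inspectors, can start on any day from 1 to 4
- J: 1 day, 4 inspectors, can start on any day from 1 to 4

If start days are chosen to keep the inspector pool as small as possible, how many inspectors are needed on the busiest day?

8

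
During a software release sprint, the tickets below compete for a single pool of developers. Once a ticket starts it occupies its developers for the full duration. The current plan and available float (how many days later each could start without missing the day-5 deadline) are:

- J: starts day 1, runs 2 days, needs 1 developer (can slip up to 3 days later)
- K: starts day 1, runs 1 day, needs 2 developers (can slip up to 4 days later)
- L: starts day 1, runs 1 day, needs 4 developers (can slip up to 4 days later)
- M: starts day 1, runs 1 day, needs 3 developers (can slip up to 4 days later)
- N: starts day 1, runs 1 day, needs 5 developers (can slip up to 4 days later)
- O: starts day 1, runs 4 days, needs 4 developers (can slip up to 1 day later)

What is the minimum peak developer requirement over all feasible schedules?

Early-start (J@1, K@1, L@1, M@1, N@1, O@1) gives peak 19: d1:19  d2:5  d3:4  d4:4  d5:0.
Shift L→3, M→2, O→2.
Schedule J@1, K@1, L@3, M@2, N@1, O@2: d1:8  d2:8  d3:8  d4:4  d5:4 — peak 8.

8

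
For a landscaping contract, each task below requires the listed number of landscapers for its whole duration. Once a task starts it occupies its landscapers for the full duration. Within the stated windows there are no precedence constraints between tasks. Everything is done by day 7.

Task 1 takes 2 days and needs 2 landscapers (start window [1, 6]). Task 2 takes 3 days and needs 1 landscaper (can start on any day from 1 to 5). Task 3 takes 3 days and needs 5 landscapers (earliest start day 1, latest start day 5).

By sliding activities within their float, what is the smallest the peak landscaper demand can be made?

5

Early-start (Task 1@1, Task 2@1, Task 3@1) gives peak 8: d1:8  d2:8  d3:6  d4:0  d5:0  d6:0  d7:0.
Shift Task 3→4.
Schedule Task 1@1, Task 2@1, Task 3@4: d1:3  d2:3  d3:1  d4:5  d5:5  d6:5  d7:0 — peak 5.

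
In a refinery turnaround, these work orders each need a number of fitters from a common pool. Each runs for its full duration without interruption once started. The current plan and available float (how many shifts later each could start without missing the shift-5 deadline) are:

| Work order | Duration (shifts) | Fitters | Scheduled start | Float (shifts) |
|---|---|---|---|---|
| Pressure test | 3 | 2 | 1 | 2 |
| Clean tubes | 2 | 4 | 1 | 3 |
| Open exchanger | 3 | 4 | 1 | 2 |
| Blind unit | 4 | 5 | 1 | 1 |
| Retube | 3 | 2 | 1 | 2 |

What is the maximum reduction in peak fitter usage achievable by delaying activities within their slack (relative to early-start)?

4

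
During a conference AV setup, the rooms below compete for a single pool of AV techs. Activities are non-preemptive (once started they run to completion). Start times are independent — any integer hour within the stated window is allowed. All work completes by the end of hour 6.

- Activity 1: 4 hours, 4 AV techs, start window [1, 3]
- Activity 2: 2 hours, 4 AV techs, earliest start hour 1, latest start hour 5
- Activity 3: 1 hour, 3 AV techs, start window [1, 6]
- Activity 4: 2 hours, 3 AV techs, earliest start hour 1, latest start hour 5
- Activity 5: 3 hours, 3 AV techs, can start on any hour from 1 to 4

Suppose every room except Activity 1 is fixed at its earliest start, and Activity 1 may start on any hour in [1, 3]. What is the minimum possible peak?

Activity 1@1: h1:17  h2:14  h3:7  h4:4  h5:0  h6:0 → peak 17
Activity 1@2: h1:13  h2:14  h3:7  h4:4  h5:4  h6:0 → peak 14
Activity 1@3: h1:13  h2:10  h3:7  h4:4  h5:4  h6:4 → peak 13
Best is Activity 1@3, peak 13.

13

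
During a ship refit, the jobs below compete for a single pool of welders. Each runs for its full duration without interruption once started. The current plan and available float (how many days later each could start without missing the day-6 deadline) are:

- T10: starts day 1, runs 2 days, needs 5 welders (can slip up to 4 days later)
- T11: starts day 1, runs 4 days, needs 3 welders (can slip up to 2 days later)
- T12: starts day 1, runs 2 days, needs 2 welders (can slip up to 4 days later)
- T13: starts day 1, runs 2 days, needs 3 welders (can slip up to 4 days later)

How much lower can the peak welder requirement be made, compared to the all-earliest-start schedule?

7

Early-start peak: d1:13  d2:13  d3:3  d4:3  d5:0  d6:0 ⇒ 13.
Leveled (T10@1, T11@3, T12@3, T13@5): d1:5  d2:5  d3:5  d4:5  d5:6  d6:6 ⇒ 6.
Reduction 13 − 6 = 7.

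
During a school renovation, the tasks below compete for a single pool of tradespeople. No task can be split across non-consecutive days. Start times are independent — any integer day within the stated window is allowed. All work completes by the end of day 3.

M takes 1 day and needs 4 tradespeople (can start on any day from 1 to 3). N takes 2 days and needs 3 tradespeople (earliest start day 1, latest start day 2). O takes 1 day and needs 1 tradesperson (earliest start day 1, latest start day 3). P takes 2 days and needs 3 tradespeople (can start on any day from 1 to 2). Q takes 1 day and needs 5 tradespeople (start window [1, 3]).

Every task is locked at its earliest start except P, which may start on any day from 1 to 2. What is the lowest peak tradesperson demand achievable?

13

P@1: d1:16  d2:6  d3:0 → peak 16
P@2: d1:13  d2:6  d3:3 → peak 13
Best is P@2, peak 13.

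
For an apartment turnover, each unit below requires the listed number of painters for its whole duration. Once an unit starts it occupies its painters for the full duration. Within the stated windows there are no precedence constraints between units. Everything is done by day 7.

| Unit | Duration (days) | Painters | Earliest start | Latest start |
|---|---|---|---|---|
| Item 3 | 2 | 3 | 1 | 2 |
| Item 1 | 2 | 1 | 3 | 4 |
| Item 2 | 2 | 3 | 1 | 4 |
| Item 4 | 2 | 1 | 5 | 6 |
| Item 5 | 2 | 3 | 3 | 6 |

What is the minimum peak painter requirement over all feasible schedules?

4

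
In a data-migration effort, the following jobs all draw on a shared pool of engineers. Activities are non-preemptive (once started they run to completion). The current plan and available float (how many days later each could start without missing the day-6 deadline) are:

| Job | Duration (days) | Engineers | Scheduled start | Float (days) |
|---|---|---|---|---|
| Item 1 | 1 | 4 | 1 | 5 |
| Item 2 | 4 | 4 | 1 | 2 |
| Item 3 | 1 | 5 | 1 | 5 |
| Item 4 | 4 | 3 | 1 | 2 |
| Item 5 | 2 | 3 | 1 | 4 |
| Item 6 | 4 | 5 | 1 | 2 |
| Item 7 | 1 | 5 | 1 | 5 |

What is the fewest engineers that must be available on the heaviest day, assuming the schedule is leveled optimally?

12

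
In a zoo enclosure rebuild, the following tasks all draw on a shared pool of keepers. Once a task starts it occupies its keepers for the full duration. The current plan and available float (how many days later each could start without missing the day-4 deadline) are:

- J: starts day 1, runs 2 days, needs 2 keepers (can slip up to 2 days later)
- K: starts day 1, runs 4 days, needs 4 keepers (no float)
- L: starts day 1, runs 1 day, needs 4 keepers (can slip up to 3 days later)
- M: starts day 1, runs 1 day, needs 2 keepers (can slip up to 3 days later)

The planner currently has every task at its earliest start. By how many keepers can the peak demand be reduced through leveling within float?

4

Early-start peak: d1:12  d2:6  d3:4  d4:4 ⇒ 12.
Leveled (J@1, K@1, L@3, M@1): d1:8  d2:6  d3:8  d4:4 ⇒ 8.
Reduction 12 − 8 = 4.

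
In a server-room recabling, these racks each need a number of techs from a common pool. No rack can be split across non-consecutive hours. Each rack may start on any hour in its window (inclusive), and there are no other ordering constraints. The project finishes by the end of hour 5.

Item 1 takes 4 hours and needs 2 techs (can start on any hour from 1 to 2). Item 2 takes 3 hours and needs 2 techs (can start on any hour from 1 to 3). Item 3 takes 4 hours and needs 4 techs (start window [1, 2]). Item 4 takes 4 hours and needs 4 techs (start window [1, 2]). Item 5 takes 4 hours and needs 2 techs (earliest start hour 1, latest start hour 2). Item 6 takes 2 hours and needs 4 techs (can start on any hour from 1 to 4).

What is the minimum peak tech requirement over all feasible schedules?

16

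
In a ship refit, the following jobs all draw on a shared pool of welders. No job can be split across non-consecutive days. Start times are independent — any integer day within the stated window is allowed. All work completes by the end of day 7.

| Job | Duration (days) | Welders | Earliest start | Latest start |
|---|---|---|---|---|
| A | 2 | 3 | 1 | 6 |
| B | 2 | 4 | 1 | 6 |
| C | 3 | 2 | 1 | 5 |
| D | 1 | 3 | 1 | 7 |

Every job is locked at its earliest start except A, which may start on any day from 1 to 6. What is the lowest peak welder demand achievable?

A@1: d1:12  d2:9  d3:2  d4:0  d5:0  d6:0  d7:0 → peak 12
A@2: d1:9  d2:9  d3:5  d4:0  d5:0  d6:0  d7:0 → peak 9
A@3: d1:9  d2:6  d3:5  d4:3  d5:0  d6:0  d7:0 → peak 9
A@4: d1:9  d2:6  d3:2  d4:3  d5:3  d6:0  d7:0 → peak 9
A@5: d1:9  d2:6  d3:2  d4:0  d5:3  d6:3  d7:0 → peak 9
A@6: d1:9  d2:6  d3:2  d4:0  d5:0  d6:3  d7:3 → peak 9
Best is A@2, peak 9.

9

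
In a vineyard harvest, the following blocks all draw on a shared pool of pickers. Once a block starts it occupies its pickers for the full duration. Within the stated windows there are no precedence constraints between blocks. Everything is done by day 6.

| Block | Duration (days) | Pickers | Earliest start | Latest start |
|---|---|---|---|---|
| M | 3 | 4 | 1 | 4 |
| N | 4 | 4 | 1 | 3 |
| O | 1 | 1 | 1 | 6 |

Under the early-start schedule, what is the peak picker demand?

9

Early-start schedule: M@1, N@1, O@1.
Load per day: day 1: 9, day 2: 8, day 3: 8, day 4: 4, day 5: 0, day 6: 0.
Peak is 9.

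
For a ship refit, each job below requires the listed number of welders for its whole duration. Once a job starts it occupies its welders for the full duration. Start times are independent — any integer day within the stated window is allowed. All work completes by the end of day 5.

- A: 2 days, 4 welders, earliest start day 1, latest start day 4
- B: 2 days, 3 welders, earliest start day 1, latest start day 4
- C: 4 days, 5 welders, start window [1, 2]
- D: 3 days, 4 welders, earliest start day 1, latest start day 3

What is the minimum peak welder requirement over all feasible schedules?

Early-start (A@1, B@1, C@1, D@1) gives peak 16: d1:16  d2:16  d3:9  d4:5  d5:0.
Shift D→3.
Schedule A@1, B@1, C@1, D@3: d1:12  d2:12  d3:9  d4:9  d5:4 — peak 12.

12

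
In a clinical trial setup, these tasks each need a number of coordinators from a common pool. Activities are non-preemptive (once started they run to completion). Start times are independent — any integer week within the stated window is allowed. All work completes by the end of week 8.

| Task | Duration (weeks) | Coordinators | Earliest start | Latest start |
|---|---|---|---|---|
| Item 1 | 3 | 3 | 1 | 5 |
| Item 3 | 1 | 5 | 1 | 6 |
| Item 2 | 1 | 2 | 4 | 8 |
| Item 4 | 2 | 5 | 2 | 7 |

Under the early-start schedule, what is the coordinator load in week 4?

At early start, week 4 has: Item 2.
Demand: 2 = 2.

2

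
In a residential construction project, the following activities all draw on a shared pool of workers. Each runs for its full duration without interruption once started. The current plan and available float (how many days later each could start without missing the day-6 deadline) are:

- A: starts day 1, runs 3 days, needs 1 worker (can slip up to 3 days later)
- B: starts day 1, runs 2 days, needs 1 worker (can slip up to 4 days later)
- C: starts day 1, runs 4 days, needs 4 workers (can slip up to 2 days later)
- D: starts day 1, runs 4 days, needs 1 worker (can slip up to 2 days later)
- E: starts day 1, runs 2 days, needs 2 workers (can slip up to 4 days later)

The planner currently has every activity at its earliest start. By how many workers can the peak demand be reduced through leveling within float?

3

Early-start peak: d1:9  d2:9  d3:6  d4:5  d5:0  d6:0 ⇒ 9.
Leveled (A@1, B@1, C@1, D@3, E@5): d1:6  d2:6  d3:6  d4:5  d5:3  d6:3 ⇒ 6.
Reduction 9 − 6 = 3.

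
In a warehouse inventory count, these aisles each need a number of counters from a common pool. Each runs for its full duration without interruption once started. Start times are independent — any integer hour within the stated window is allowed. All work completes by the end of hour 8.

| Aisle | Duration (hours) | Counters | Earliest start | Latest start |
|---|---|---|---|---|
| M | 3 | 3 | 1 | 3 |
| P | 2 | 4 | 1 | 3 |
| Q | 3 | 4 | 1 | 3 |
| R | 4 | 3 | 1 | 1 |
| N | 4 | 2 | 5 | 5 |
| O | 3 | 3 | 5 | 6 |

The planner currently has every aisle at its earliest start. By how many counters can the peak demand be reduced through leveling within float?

4

Early-start peak: h1:14  h2:14  h3:10  h4:3  h5:5  h6:5  h7:5  h8:2 ⇒ 14.
Leveled (M@1, P@1, Q@3, R@1, N@5, O@5): h1:10  h2:10  h3:10  h4:7  h5:9  h6:5  h7:5  h8:2 ⇒ 10.
Reduction 14 − 10 = 4.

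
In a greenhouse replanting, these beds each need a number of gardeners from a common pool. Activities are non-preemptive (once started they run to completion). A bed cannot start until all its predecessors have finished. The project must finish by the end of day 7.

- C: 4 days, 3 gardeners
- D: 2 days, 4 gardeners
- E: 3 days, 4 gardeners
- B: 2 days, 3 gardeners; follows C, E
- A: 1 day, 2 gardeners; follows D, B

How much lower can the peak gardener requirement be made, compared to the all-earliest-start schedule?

Early-start peak: d1:11  d2:11  d3:7  d4:3  d5:3  d6:3  d7:2 ⇒ 11.
Leveled (C@1, D@4, E@1, B@5, A@7): d1:7  d2:7  d3:7  d4:7  d5:7  d6:3  d7:2 ⇒ 7.
Reduction 11 − 7 = 4.

4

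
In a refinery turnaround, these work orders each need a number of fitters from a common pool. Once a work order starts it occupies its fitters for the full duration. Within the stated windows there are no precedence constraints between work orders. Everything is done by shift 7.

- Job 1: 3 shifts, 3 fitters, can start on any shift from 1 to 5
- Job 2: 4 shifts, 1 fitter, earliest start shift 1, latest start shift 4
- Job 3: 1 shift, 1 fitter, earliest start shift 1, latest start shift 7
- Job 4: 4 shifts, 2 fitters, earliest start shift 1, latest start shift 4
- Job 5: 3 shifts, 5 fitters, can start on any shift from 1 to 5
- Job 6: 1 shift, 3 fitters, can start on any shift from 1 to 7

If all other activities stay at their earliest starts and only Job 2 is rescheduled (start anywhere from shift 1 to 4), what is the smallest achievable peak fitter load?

Job 2@1: s1:15  s2:11  s3:11  s4:3  s5:0  s6:0  s7:0 → peak 15
Job 2@2: s1:14  s2:11  s3:11  s4:3  s5:1  s6:0  s7:0 → peak 14
Job 2@3: s1:14  s2:10  s3:11  s4:3  s5:1  s6:1  s7:0 → peak 14
Job 2@4: s1:14  s2:10  s3:10  s4:3  s5:1  s6:1  s7:1 → peak 14
Best is Job 2@2, peak 14.

14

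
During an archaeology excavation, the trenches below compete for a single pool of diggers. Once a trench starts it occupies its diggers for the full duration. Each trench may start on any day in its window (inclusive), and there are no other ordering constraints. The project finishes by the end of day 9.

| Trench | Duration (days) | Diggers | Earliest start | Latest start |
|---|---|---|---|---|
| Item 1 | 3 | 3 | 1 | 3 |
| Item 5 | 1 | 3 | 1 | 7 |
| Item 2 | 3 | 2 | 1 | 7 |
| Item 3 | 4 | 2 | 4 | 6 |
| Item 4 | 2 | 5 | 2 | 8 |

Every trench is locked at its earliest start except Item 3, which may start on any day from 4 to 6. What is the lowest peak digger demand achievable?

Item 3@4: d1:8  d2:10  d3:10  d4:2  d5:2  d6:2  d7:2  d8:0  d9:0 → peak 10
Item 3@5: d1:8  d2:10  d3:10  d4:0  d5:2  d6:2  d7:2  d8:2  d9:0 → peak 10
Item 3@6: d1:8  d2:10  d3:10  d4:0  d5:0  d6:2  d7:2  d8:2  d9:2 → peak 10
Best is Item 3@4, peak 10.

10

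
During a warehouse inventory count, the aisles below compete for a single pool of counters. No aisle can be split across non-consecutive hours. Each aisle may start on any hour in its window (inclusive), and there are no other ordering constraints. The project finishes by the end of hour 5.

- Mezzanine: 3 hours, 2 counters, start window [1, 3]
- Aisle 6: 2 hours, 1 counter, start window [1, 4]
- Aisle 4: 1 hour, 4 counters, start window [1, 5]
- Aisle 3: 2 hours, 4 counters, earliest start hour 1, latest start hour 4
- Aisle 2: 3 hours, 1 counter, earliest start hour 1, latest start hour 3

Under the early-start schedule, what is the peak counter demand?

12

Early-start schedule: Mezzanine@1, Aisle 6@1, Aisle 4@1, Aisle 3@1, Aisle 2@1.
Load per hour: hour 1: 12, hour 2: 8, hour 3: 3, hour 4: 0, hour 5: 0.
Peak is 12.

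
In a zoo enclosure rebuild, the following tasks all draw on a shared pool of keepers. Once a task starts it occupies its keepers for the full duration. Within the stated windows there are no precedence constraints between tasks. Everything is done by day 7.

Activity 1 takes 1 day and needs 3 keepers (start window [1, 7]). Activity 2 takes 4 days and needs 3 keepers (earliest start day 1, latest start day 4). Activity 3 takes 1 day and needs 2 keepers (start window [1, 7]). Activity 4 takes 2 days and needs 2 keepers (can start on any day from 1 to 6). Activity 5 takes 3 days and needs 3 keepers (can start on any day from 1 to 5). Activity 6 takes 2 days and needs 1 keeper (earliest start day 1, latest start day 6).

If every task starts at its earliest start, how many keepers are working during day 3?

At early start, day 3 has: Activity 2, Activity 5.
Demand: 3 + 3 = 6.

6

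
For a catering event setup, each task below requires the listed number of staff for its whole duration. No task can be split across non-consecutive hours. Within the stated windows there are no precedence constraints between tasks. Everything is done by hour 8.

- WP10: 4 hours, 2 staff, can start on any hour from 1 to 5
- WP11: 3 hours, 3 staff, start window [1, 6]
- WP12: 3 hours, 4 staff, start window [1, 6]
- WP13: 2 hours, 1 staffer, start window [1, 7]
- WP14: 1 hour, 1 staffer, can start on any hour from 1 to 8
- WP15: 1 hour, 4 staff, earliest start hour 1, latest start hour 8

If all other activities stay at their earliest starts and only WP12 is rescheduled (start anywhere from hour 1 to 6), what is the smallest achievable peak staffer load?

WP12@1: h1:15  h2:10  h3:9  h4:2  h5:0  h6:0  h7:0  h8:0 → peak 15
WP12@2: h1:11  h2:10  h3:9  h4:6  h5:0  h6:0  h7:0  h8:0 → peak 11
WP12@3: h1:11  h2:6  h3:9  h4:6  h5:4  h6:0  h7:0  h8:0 → peak 11
WP12@4: h1:11  h2:6  h3:5  h4:6  h5:4  h6:4  h7:0  h8:0 → peak 11
WP12@5: h1:11  h2:6  h3:5  h4:2  h5:4  h6:4  h7:4  h8:0 → peak 11
WP12@6: h1:11  h2:6  h3:5  h4:2  h5:0  h6:4  h7:4  h8:4 → peak 11
Best is WP12@2, peak 11.

11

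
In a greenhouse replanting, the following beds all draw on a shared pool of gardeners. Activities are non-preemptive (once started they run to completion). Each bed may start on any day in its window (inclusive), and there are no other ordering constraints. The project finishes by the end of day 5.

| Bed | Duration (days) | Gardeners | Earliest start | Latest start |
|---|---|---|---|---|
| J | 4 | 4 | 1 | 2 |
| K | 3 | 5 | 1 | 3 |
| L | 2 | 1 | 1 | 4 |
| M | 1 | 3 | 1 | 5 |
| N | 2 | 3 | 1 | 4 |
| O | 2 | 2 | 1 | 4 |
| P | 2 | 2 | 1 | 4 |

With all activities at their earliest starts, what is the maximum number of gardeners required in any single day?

Early-start schedule: J@1, K@1, L@1, M@1, N@1, O@1, P@1.
Load per day: day 1: 20, day 2: 17, day 3: 9, day 4: 4, day 5: 0.
Peak is 20.

20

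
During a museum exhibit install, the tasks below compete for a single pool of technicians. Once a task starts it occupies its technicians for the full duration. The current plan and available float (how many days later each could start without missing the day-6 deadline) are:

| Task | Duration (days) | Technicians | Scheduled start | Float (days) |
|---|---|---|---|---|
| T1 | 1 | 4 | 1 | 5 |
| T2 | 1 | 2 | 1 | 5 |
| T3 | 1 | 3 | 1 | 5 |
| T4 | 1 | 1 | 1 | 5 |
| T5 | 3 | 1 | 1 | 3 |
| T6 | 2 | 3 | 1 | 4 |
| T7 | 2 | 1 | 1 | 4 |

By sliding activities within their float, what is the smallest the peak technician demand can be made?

Early-start (T1@1, T2@1, T3@1, T4@1, T5@1, T6@1, T7@1) gives peak 15: d1:15  d2:5  d3:1  d4:0  d5:0  d6:0.
Shift T2→2, T3→3, T4→2, T5→2, T6→4, T7→5.
Schedule T1@1, T2@2, T3@3, T4@2, T5@2, T6@4, T7@5: d1:4  d2:4  d3:4  d4:4  d5:4  d6:1 — peak 4.
Total technician-days = 21 over 6 days ⇒ peak ≥ ⌈21/6⌉ = 4, so 4 is optimal.

4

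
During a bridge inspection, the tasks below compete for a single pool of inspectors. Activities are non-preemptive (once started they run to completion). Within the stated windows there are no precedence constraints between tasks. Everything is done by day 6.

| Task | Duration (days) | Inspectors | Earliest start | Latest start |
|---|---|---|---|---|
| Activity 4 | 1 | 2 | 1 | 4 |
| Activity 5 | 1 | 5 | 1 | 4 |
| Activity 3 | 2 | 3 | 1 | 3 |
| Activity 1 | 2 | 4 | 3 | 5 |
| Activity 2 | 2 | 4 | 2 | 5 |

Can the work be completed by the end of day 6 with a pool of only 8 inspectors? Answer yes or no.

Schedule Activity 4@1, Activity 5@1, Activity 3@2, Activity 1@3, Activity 2@5: d1:7  d2:3  d3:7  d4:4  d5:4  d6:4 — peak 7 ≤ 8.

yes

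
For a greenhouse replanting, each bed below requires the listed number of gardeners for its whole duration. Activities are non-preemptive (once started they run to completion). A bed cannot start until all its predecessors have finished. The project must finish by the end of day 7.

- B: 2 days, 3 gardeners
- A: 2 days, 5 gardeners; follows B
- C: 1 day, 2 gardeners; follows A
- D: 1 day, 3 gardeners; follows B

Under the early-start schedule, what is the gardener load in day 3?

8

At early start, day 3 has: A, D.
Demand: 5 + 3 = 8.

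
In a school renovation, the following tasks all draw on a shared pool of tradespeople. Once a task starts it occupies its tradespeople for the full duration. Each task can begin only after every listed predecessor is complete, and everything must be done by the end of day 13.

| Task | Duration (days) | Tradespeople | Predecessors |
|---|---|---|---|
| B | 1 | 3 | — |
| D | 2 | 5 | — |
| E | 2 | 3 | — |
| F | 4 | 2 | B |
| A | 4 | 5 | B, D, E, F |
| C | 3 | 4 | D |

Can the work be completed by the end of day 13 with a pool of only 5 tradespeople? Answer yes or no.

The minimum achievable peak is 6; 5 < 6, so no feasible schedule stays within the cap.

no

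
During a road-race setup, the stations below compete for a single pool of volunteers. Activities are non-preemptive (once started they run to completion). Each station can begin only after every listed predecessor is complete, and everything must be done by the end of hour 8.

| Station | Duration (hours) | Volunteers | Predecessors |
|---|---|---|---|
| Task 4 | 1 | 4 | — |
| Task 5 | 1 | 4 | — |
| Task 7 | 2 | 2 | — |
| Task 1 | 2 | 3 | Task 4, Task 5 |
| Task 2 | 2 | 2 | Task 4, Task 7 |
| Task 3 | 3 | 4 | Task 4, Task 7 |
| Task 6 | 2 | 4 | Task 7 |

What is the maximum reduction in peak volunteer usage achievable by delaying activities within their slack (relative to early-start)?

6

Early-start peak: h1:10  h2:5  h3:13  h4:10  h5:4  h6:0  h7:0  h8:0 ⇒ 13.
Leveled (Task 4@1, Task 5@2, Task 7@1, Task 1@3, Task 2@5, Task 3@3, Task 6@6): h1:6  h2:6  h3:7  h4:7  h5:6  h6:6  h7:4  h8:0 ⇒ 7.
Reduction 13 − 7 = 6.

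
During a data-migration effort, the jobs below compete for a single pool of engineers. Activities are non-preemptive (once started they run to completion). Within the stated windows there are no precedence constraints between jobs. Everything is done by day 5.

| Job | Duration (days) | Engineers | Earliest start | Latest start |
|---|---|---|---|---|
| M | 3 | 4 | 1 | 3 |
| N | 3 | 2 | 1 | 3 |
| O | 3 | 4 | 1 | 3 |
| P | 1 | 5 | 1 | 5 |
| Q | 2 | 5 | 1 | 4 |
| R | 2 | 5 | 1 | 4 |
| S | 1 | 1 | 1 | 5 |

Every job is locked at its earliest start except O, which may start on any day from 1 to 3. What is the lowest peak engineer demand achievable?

22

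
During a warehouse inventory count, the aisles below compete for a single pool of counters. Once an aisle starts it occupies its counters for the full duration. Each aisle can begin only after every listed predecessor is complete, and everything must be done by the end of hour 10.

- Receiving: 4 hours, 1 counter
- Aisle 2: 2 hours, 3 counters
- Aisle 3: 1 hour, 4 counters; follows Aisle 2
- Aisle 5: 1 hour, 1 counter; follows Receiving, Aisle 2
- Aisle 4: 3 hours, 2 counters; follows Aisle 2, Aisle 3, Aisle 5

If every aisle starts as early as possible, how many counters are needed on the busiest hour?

5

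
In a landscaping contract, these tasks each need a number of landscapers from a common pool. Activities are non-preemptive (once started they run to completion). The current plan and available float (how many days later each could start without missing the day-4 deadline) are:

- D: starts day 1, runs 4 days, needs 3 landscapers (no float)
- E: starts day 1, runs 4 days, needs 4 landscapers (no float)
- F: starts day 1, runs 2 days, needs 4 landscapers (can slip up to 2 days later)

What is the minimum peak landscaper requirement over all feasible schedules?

11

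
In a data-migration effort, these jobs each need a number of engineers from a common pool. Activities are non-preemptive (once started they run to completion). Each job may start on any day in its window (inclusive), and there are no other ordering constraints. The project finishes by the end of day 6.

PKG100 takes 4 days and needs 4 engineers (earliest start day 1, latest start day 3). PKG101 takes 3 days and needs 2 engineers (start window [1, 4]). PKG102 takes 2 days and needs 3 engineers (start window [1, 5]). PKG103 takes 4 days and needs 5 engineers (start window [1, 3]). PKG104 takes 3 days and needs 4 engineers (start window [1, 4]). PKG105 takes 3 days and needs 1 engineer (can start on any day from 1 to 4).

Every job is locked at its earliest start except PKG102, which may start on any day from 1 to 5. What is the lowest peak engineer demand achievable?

16

PKG102@1: d1:19  d2:19  d3:16  d4:9  d5:0  d6:0 → peak 19
PKG102@2: d1:16  d2:19  d3:19  d4:9  d5:0  d6:0 → peak 19
PKG102@3: d1:16  d2:16  d3:19  d4:12  d5:0  d6:0 → peak 19
PKG102@4: d1:16  d2:16  d3:16  d4:12  d5:3  d6:0 → peak 16
PKG102@5: d1:16  d2:16  d3:16  d4:9  d5:3  d6:3 → peak 16
Best is PKG102@4, peak 16.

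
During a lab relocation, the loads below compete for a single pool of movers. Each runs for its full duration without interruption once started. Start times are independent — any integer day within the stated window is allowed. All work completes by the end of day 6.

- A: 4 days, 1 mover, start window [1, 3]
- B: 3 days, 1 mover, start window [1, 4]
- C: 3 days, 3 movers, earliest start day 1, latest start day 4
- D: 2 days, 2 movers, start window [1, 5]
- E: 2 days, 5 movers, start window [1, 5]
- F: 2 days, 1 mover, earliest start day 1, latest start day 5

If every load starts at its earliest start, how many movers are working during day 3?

5

At early start, day 3 has: A, B, C.
Demand: 1 + 1 + 3 = 5.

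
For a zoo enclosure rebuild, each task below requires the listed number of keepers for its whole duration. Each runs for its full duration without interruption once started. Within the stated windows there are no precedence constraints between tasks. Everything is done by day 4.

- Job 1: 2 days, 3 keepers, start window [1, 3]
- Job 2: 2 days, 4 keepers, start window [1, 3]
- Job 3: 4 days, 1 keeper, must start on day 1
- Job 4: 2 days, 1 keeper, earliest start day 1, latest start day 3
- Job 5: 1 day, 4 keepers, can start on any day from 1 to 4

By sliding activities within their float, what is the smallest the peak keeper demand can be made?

8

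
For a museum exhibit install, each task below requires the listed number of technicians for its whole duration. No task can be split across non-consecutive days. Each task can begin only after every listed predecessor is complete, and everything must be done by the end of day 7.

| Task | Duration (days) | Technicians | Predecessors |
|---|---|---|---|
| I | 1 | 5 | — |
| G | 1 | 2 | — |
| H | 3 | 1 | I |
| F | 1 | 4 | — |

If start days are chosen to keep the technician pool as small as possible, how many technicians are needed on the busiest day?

5

Early-start (I@1, G@1, H@2, F@1) gives peak 11: d1:11  d2:1  d3:1  d4:1  d5:0  d6:0  d7:0.
Shift G→2, F→3.
Schedule I@1, G@2, H@2, F@3: d1:5  d2:3  d3:5  d4:1  d5:0  d6:0  d7:0 — peak 5.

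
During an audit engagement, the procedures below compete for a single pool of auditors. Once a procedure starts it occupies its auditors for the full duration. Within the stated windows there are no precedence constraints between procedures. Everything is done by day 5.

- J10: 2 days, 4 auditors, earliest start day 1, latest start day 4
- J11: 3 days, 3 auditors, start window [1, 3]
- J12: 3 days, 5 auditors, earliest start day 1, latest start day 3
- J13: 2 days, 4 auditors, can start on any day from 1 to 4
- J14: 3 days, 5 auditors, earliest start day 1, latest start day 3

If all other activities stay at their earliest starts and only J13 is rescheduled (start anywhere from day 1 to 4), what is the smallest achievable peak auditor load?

17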